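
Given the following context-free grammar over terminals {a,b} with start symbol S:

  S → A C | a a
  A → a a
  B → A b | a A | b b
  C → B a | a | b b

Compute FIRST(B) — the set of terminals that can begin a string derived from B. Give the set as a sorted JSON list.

Compute FIRST by fixpoint:
[1]
  A via A→a a: +{a}
  B via B→A b: +{a}
  B via B→b b: +{b}
  C via C→B a: +{a,b}
  S via S→A C: +{a}
  FIRST(S)={a}  FIRST(A)={a}  FIRST(B)={a,b}  FIRST(C)={a,b}
[2] (stable)
  FIRST(S)={a}  FIRST(A)={a}  FIRST(B)={a,b}  FIRST(C)={a,b}

FIRST(B) = ["a", "b"]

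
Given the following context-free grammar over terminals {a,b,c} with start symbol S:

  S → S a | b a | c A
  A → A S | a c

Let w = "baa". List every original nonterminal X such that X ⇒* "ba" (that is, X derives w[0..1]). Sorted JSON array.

CNF form of G:
  S -> S T0 | T1 A | T2 T0
  A -> A S | T0 T1
  T0 -> a
  T1 -> c
  T2 -> b

CYK fill — only the sub-triangle for w[0..1]:
  [0..0]={T2}  "b"  orig:{}
  [1..1]={T0}  "a"  orig:{}
  [0..1]={S}  "ba"

Original NTs in T[0,1] deriving "ba": ["S"]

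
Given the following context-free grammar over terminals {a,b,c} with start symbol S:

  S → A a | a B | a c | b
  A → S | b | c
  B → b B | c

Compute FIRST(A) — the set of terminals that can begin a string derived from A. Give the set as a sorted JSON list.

FIRST iteration:
[1]
  A via A→b: +{b}
  A via A→c: +{c}
  B via B→b B: +{b}
  B via B→c: +{c}
  S via S→A a: +{b,c}
  S via S→a B: +{a}
  FIRST[S]={a,b,c}  FIRST[A]={b,c}  FIRST[B]={b,c}
[2]
  A via A→S: +{a}
  FIRST[S]={a,b,c}  FIRST[A]={a,b,c}  FIRST[B]={b,c}
[3] (no change)
  FIRST[S]={a,b,c}  FIRST[A]={a,b,c}  FIRST[B]={b,c}

FIRST(A) = ["a", "b", "c"]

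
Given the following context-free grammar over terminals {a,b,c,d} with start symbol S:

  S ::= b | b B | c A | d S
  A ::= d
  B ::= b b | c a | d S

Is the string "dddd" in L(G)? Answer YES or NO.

Convert to CNF:
  S -> T0 B | T1 A | T3 S | b
  A -> d
  B -> T0 T0 | T1 T2 | T3 S
  T0 -> b
  T1 -> c
  T2 -> a
  T3 -> d

CYK table (by increasing span):
  cell(0,0) d: {A,T3}  orig:{A}
  cell(1,1) d: {A,T3}  orig:{A}
  cell(2,2) d: {A,T3}  orig:{A}
  cell(3,3) d: {A,T3}  orig:{A}
  cell(0,1) dd: ∅
  cell(1,2) dd: ∅
  cell(2,3) dd: ∅
  cell(0,2) ddd: ∅
  cell(1,3) ddd: ∅
  cell(0,3) dddd: ∅

S ∉ T[0,3] ⇒ NO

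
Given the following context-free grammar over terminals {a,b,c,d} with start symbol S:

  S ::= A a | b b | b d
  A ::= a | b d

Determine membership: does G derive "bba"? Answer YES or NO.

CNF form of G:
  S -> A T2 | T0 T0 | T0 T1
  A -> T0 T1 | a
  T0 -> b
  T1 -> d
  T2 -> a

CYK fill:
  cell(0,0) b: {T0}  orig:{}
  cell(1,1) b: {T0}  orig:{}
  cell(2,2) a: {A,T2}  orig:{A}
  cell(0,1) bb: {S}
  cell(1,2) ba: ∅
  cell(0,2) bba: ∅

S ∉ T[0,2] ⇒ NO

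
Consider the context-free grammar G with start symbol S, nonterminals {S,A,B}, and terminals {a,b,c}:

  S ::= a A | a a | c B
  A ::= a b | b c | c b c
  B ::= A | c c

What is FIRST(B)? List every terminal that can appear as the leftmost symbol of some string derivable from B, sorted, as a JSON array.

FIRST sets, iterate to fixpoint:
pass 1:
  A via A→a b: +{a}
  A via A→b c: +{b}
  A via A→c b c: +{c}
  B via B→A: +{a,b,c}
  S via S→a A: +{a}
  S via S→c B: +{c}
  FIRST[S]={a,c}  FIRST[A]={a,b,c}  FIRST[B]={a,b,c}
pass 2: done
  FIRST[S]={a,c}  FIRST[A]={a,b,c}  FIRST[B]={a,b,c}

FIRST(B) = ["a", "b", "c"]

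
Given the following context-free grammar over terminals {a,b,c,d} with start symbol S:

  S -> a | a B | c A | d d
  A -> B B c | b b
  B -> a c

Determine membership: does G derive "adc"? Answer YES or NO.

Convert to CNF:
  S -> T0 A | T2 B | T3 T3 | a
  A -> B X4 | T1 T1
  B -> T2 T0
  T0 -> c
  T1 -> b
  T2 -> a
  T3 -> d
  X4 -> B T0

Fill CYK table bottom-up:
  T[0,0] 'a' = {S,T2}  orig:{S}
  T[1,1] 'd' = {T3}  orig:{}
  T[2,2] 'c' = {T0}  orig:{}
  T[0,1] 'ad' = ∅
  T[1,2] 'dc' = ∅
  T[0,2] 'adc' = ∅

S ∉ T[0,2] ⇒ NO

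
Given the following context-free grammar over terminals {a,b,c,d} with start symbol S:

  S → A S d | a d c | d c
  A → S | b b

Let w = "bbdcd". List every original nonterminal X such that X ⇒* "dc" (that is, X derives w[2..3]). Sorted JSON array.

CNF form of G:
  S -> A X6 | T0 T2 | T1 X7
  A -> A X4 | T0 T2 | T1 X5 | T3 T3
  T0 -> d
  T1 -> a
  T2 -> c
  T3 -> b
  X4 -> S T0
  X5 -> T0 T2
  X6 -> S T0
  X7 -> T0 T2

Fill CYK table bottom-up, restricted to cells inside w[2..3]:
  T[2,2] 'd' = {T0}  orig:{}
  T[3,3] 'c' = {T2}  orig:{}
  T[2,3] 'dc' = {A,S,X5,X7}  orig:{A,S}

Original NTs in T[2,3] deriving "dc": ["A", "S"]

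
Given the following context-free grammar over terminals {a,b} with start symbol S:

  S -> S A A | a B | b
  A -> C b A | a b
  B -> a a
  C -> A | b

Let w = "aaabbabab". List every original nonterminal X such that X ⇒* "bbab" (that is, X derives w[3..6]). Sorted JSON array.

CNF form of G:
  S -> S X4 | T1 B | b
  A -> C X2 | T1 T0
  B -> T1 T1
  C -> C X3 | T1 T0 | b
  T0 -> b
  T1 -> a
  X2 -> T0 A
  X3 -> T0 A
  X4 -> A A

CYK fill (cells [i..j] with 3 ≤ i ≤ j ≤ 6 only):
  T[3,3] 'b' = {C,S,T0}  orig:{C,S}
  T[4,4] 'b' = {C,S,T0}  orig:{C,S}
  T[5,5] 'a' = {T1}  orig:{}
  T[6,6] 'b' = {C,S,T0}  orig:{C,S}
  T[3,4] 'bb' = ∅
  T[4,5] 'ba' = ∅
  T[5,6] 'ab' = {A,C}
  T[3,5] 'bba' = ∅
  T[4,6] 'bab' = {X2,X3}  orig:{}
  T[3,6] 'bbab' = {A,C}

Original NTs in T[3,6] deriving "bbab": ["A", "C"]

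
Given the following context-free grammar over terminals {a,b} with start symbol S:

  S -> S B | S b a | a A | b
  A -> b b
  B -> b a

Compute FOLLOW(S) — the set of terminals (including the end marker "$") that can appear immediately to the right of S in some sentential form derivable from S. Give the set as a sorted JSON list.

FIRST iteration:
pass 1:
  A via A→b b: +{b}
  B via B→b a: +{b}
  S via S→a A: +{a}
  S via S→b: +{b}
  S: {a,b}  A: {b}  B: {b}
pass 2: — fixpoint
  S: {a,b}  A: {b}  B: {b}

FOLLOW iteration:
seed FOLLOW(S) with $
round 1:
  S→S B: FOLLOW(S) ⊇ FIRST(B) = {b}; new: +{b}
  S→S B: FOLLOW(B) ⊇ FOLLOW(S) ⊇ {$,b}; new: +{$,b}
  S→a A: FOLLOW(A) ⊇ FOLLOW(S) ⊇ {$,b}; new: +{$,b}
  S: {$,b}  A: {$,b}  B: {$,b}
round 2: (stable)
  S: {$,b}  A: {$,b}  B: {$,b}

FOLLOW(S) = ["$", "b"]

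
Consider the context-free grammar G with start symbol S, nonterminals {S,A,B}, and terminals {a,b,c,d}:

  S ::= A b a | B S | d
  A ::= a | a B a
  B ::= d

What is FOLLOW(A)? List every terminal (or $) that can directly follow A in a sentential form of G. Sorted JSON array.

Compute FIRST by fixpoint:
iter 1:
  A via A→a: +{a}
  B via B→d: +{d}
  S via S→A b a: +{a}
  S via S→B S: +{d}
  FIRST[S]={a,d}  FIRST[A]={a}  FIRST[B]={d}
iter 2: (stable)
  FIRST[S]={a,d}  FIRST[A]={a}  FIRST[B]={d}

FOLLOW iteration:
initialize: $ ∈ FOLLOW(S)
pass 1:
  A→a B a: FOLLOW(B) ⊇ FIRST(a) = {a}; new: +{a}
  S→A b a: FOLLOW(A) ⊇ FIRST(b) = {b}; new: +{b}
  S→B S: FOLLOW(B) ⊇ FIRST(S) = {a,d}; new: +{d}
  FOLLOW[S]={$}  FOLLOW[A]={b}  FOLLOW[B]={a,d}
pass 2: done
  FOLLOW[S]={$}  FOLLOW[A]={b}  FOLLOW[B]={a,d}

FOLLOW(A) = ["b"]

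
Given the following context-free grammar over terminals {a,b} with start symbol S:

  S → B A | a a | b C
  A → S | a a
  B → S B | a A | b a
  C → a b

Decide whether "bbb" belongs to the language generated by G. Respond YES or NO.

CNF form of G:
  S -> B A | T0 T0 | T1 C
  A -> B A | T0 T0 | T1 C
  B -> S B | T0 A | T1 T0
  C -> T0 T1
  T0 -> a
  T1 -> b

CYK fill:
  cell(0,0) b: {T1}  orig:{}
  cell(1,1) b: {T1}  orig:{}
  cell(2,2) b: {T1}  orig:{}
  cell(0,1) bb: ∅
  cell(1,2) bb: ∅
  cell(0,2) bbb: ∅

S ∉ T[0,2] ⇒ NO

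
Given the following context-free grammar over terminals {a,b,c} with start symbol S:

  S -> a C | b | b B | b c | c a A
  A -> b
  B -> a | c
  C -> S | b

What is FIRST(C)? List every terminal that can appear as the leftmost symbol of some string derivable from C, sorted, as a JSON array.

FIRST sets, iterate to fixpoint:
pass 1:
  A via A→b: +{b}
  B via B→a: +{a}
  B via B→c: +{c}
  C via C→b: +{b}
  S via S→a C: +{a}
  S via S→b: +{b}
  S via S→c a A: +{c}
  FIRST[S]={a,b,c}  FIRST[A]={b}  FIRST[B]={a,c}  FIRST[C]={b}
pass 2:
  C via C→S: +{a,c}
  FIRST[S]={a,b,c}  FIRST[A]={b}  FIRST[B]={a,c}  FIRST[C]={a,b,c}
pass 3: (stable)
  FIRST[S]={a,b,c}  FIRST[A]={b}  FIRST[B]={a,c}  FIRST[C]={a,b,c}

FIRST(C) = ["a", "b", "c"]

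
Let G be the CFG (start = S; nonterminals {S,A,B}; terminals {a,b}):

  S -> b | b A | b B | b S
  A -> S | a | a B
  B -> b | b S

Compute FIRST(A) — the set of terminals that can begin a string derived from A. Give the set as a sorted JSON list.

FIRST iteration:
round 1:
  A via A→a: +{a}
  B via B→b: +{b}
  S via S→b: +{b}
  S: {b}  A: {a}  B: {b}
round 2:
  A via A→S: +{b}
  S: {b}  A: {a,b}  B: {b}
round 3: (no change)
  S: {b}  A: {a,b}  B: {b}

FIRST(A) = ["a", "b"]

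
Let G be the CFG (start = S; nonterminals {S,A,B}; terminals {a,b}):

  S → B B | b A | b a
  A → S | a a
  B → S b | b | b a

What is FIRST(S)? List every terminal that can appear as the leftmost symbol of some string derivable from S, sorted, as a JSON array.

FIRST sets, iterate to fixpoint:
[1]
  A via A→a a: +{a}
  B via B→b: +{b}
  S via S→B B: +{b}
  FIRST(S)={b}  FIRST(A)={a}  FIRST(B)={b}
[2]
  A via A→S: +{b}
  FIRST(S)={b}  FIRST(A)={a,b}  FIRST(B)={b}
[3] — fixpoint
  FIRST(S)={b}  FIRST(A)={a,b}  FIRST(B)={b}

FIRST(S) = ["b"]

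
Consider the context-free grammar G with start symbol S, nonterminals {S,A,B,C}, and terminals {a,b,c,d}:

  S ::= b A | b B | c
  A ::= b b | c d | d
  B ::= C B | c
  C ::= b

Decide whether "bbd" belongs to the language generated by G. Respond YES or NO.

Convert to CNF:
  S -> T0 A | T0 B | c
  A -> T0 T0 | T1 T2 | d
  B -> C B | c
  C -> b
  T0 -> b
  T1 -> c
  T2 -> d

CYK fill:
  [0..0]={C,T0}  "b"  orig:{C}
  [1..1]={C,T0}  "b"  orig:{C}
  [2..2]={A,T2}  "d"  orig:{A}
  [0..1]={A}  "bb"
  [1..2]={S}  "bd"
  [0..2]=∅  "bbd"

S ∉ T[0,2] ⇒ NO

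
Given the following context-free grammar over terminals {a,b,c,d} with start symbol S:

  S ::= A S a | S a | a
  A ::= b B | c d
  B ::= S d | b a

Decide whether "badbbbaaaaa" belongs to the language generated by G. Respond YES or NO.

CNF form of G:
  S -> A X4 | S T3 | a
  A -> T0 B | T1 T2
  B -> S T2 | T0 T3
  T0 -> b
  T1 -> c
  T2 -> d
  T3 -> a
  X4 -> S T3

CYK fill:
  T[0,0] 'b' = {T0}  orig:{}
  T[1,1] 'a' = {S,T3}  orig:{S}
  T[2,2] 'd' = {T2}  orig:{}
  T[3,3] 'b' = {T0}  orig:{}
  T[4,4] 'b' = {T0}  orig:{}
  T[5,5] 'b' = {T0}  orig:{}
  T[6,6] 'a' = {S,T3}  orig:{S}
  T[7,7] 'a' = {S,T3}  orig:{S}
  T[8,8] 'a' = {S,T3}  orig:{S}
  T[9,9] 'a' = {S,T3}  orig:{S}
  T[10,10] 'a' = {S,T3}  orig:{S}
  T[0,1] 'ba' = {B}
  T[1,2] 'ad' = {B}
  T[2,3] 'db' = ∅
  T[3,4] 'bb' = ∅
  T[4,5] 'bb' = ∅
  T[5,6] 'ba' = {B}
  T[6,7] 'aa' = {S,X4}  orig:{S}
  T[7,8] 'aa' = {S,X4}  orig:{S}
  T[8,9] 'aa' = {S,X4}  orig:{S}
  T[9,10] 'aa' = {S,X4}  orig:{S}
  T[0,2] 'bad' = {A}
  T[1,3] 'adb' = ∅
  T[2,4] 'dbb' = ∅
  T[3,5] 'bbb' = ∅
  T[4,6] 'bba' = {A}
  T[5,7] 'baa' = ∅
  T[6,8] 'aaa' = {S,X4}  orig:{S}
  T[7,9] 'aaa' = {S,X4}  orig:{S}
  T[8,10] 'aaa' = {S,X4}  orig:{S}
  T[0,3] 'badb' = ∅
  T[1,4] 'adbb' = ∅
  T[2,5] 'dbbb' = ∅
  T[3,6] 'bbba' = ∅
  T[4,7] 'bbaa' = ∅
  T[5,8] 'baaa' = ∅
  T[6,9] 'aaaa' = {S,X4}  orig:{S}
  T[7,10] 'aaaa' = {S,X4}  orig:{S}
  T[0,4] 'badbb' = ∅
  T[1,5] 'adbbb' = ∅
  T[2,6] 'dbbba' = ∅
  T[3,7] 'bbbaa' = ∅
  T[4,8] 'bbaaa' = {S}
  T[5,9] 'baaaa' = ∅
  T[6,10] 'aaaaa' = {S,X4}  orig:{S}
  T[0,5] 'badbbb' = ∅
  T[1,6] 'adbbba' = ∅
  T[2,7] 'dbbbaa' = ∅
  T[3,8] 'bbbaaa' = ∅
  T[4,9] 'bbaaaa' = {S,X4}  orig:{S}
  T[5,10] 'baaaaa' = ∅
  T[0,6] 'badbbba' = ∅
  T[1,7] 'adbbbaa' = ∅
  T[2,8] 'dbbbaaa' = ∅
  T[3,9] 'bbbaaaa' = ∅
  T[4,10] 'bbaaaaa' = {S,X4}  orig:{S}
  T[0,7] 'badbbbaa' = ∅
  T[1,8] 'adbbbaaa' = ∅
  T[2,9] 'dbbbaaaa' = ∅
  T[3,10] 'bbbaaaaa' = ∅
  T[0,8] 'badbbbaaa' = ∅
  T[1,9] 'adbbbaaaa' = ∅
  T[2,10] 'dbbbaaaaa' = ∅
  T[0,9] 'badbbbaaaa' = ∅
  T[1,10] 'adbbbaaaaa' = ∅
  T[0,10] 'badbbbaaaaa' = ∅

S ∉ T[0,10] ⇒ NO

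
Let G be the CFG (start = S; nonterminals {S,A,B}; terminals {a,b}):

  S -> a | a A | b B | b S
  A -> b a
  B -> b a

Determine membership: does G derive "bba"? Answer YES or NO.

CNF form of G:
  S -> T0 B | T0 S | T1 A | a
  A -> T0 T1
  B -> T0 T1
  T0 -> b
  T1 -> a

Fill CYK table bottom-up:
  cell(0,0) b: {T0}  orig:{}
  cell(1,1) b: {T0}  orig:{}
  cell(2,2) a: {S,T1}  orig:{S}
  cell(0,1) bb: ∅
  cell(1,2) ba: {A,B,S}
  cell(0,2) bba: {S}

S ∈ T[0,2] ⇒ YES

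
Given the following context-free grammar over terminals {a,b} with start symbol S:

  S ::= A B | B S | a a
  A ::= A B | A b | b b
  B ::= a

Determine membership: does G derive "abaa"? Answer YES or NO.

CNF form of G:
  S -> A B | B S | T1 T1
  A -> A B | A T0 | T0 T0
  B -> a
  T0 -> b
  T1 -> a

Fill CYK table bottom-up:
  cell(0,0) a: {B,T1}  orig:{B}
  cell(1,1) b: {T0}  orig:{}
  cell(2,2) a: {B,T1}  orig:{B}
  cell(3,3) a: {B,T1}  orig:{B}
  cell(0,1) ab: ∅
  cell(1,2) ba: ∅
  cell(2,3) aa: {S}
  cell(0,2) aba: ∅
  cell(1,3) baa: ∅
  cell(0,3) abaa: ∅

S ∉ T[0,3] ⇒ NO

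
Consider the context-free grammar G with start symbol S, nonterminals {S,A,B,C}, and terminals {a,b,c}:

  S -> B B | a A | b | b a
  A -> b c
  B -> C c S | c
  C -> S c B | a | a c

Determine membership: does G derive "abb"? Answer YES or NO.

CNF form of G:
  S -> B B | T0 T2 | T2 A | b
  A -> T0 T1
  B -> C X3 | c
  C -> S X4 | T2 T1 | a
  T0 -> b
  T1 -> c
  T2 -> a
  X3 -> T1 S
  X4 -> T1 B

CYK table (by increasing span):
  [0..0]={C,T2}  "a"  orig:{C}
  [1..1]={S,T0}  "b"  orig:{S}
  [2..2]={S,T0}  "b"  orig:{S}
  [0..1]=∅  "ab"
  [1..2]=∅  "bb"
  [0..2]=∅  "abb"

S ∉ T[0,2] ⇒ NO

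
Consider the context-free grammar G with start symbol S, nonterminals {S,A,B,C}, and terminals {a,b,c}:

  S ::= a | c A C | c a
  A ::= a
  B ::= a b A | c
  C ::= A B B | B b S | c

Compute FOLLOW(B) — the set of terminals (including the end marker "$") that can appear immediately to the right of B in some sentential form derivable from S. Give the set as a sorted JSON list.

FIRST sets, iterate to fixpoint:
iter 1:
  A via A→a: +{a}
  B via B→a b A: +{a}
  B via B→c: +{c}
  C via C→A B B: +{a}
  C via C→B b S: +{c}
  S via S→a: +{a}
  S via S→c A C: +{c}
  FIRST(S)={a,c}  FIRST(A)={a}  FIRST(B)={a,c}  FIRST(C)={a,c}
iter 2: — fixpoint
  FIRST(S)={a,c}  FIRST(A)={a}  FIRST(B)={a,c}  FIRST(C)={a,c}

FOLLOW sets:
initialize: $ ∈ FOLLOW(S)
round 1:
  C→A B B: FOLLOW(A) ⊇ FIRST(B) = {a,c}; new: +{a,c}
  C→A B B: FOLLOW(B) ⊇ FIRST(B) = {a,c}; new: +{a,c}
  C→B b S: FOLLOW(B) ⊇ FIRST(b) = {b}; new: +{b}
  S→c A C: FOLLOW(C) ⊇ FOLLOW(S) ⊇ {$}; new: +{$}
  FOLLOW[S]={$}  FOLLOW[A]={a,c}  FOLLOW[B]={a,b,c}  FOLLOW[C]={$}
round 2:
  B→a b A: FOLLOW(A) ⊇ FOLLOW(B) ⊇ {a,b,c}; new: +{b}
  C→A B B: FOLLOW(B) ⊇ FOLLOW(C) ⊇ {$}; new: +{$}
  FOLLOW[S]={$}  FOLLOW[A]={a,b,c}  FOLLOW[B]={$,a,b,c}  FOLLOW[C]={$}
round 3:
  B→a b A: FOLLOW(A) ⊇ FOLLOW(B) ⊇ {$,a,b,c}; new: +{$}
  FOLLOW[S]={$}  FOLLOW[A]={$,a,b,c}  FOLLOW[B]={$,a,b,c}  FOLLOW[C]={$}
round 4: (no change)
  FOLLOW[S]={$}  FOLLOW[A]={$,a,b,c}  FOLLOW[B]={$,a,b,c}  FOLLOW[C]={$}

FOLLOW(B) = ["$", "a", "b", "c"]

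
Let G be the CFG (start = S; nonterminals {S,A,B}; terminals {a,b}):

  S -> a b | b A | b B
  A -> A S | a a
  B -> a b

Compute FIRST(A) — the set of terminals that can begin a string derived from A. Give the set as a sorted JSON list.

FIRST iteration:
round 1:
  A via A→a a: +{a}
  B via B→a b: +{a}
  S via S→a b: +{a}
  S via S→b A: +{b}
  S: {a,b}  A: {a}  B: {a}
round 2: (stable)
  S: {a,b}  A: {a}  B: {a}

FIRST(A) = ["a"]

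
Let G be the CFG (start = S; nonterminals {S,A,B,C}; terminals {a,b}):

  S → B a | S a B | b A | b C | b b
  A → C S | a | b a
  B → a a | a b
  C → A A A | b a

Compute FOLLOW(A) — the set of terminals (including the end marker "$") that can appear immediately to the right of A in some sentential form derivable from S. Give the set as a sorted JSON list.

FIRST iteration:
[1]
  A via A→a: +{a}
  A via A→b a: +{b}
  B via B→a a: +{a}
  C via C→A A A: +{a,b}
  S via S→B a: +{a}
  S via S→b A: +{b}
  FIRST[S]={a,b}  FIRST[A]={a,b}  FIRST[B]={a}  FIRST[C]={a,b}
[2] — fixpoint
  FIRST[S]={a,b}  FIRST[A]={a,b}  FIRST[B]={a}  FIRST[C]={a,b}

FOLLOW iteration:
initialize: $ ∈ FOLLOW(S)
[1]
  A→C S: FOLLOW(C) ⊇ FIRST(S) = {a,b}; new: +{a,b}
  C→A A A: FOLLOW(A) ⊇ FIRST(A) = {a,b}; new: +{a,b}
  S→B a: FOLLOW(B) ⊇ FIRST(a) = {a}; new: +{a}
  S→S a B: FOLLOW(S) ⊇ FIRST(a) = {a}; new: +{a}
  S→S a B: FOLLOW(B) ⊇ FOLLOW(S) ⊇ {$,a}; new: +{$}
  S→b A: FOLLOW(A) ⊇ FOLLOW(S) ⊇ {$,a}; new: +{$}
  S→b C: FOLLOW(C) ⊇ FOLLOW(S) ⊇ {$,a}; new: +{$}
  FOLLOW(S)={$,a}  FOLLOW(A)={$,a,b}  FOLLOW(B)={$,a}  FOLLOW(C)={$,a,b}
[2]
  A→C S: FOLLOW(S) ⊇ FOLLOW(A) ⊇ {$,a,b}; new: +{b}
  S→S a B: FOLLOW(B) ⊇ FOLLOW(S) ⊇ {$,a,b}; new: +{b}
  FOLLOW(S)={$,a,b}  FOLLOW(A)={$,a,b}  FOLLOW(B)={$,a,b}  FOLLOW(C)={$,a,b}
[3] — fixpoint
  FOLLOW(S)={$,a,b}  FOLLOW(A)={$,a,b}  FOLLOW(B)={$,a,b}  FOLLOW(C)={$,a,b}

FOLLOW(A) = ["$", "a", "b"]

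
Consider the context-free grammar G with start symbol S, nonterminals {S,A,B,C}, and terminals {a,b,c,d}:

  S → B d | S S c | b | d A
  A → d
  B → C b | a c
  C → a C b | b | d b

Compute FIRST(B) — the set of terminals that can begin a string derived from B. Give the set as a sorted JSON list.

FIRST iteration:
round 1:
  A via A→d: +{d}
  B via B→a c: +{a}
  C via C→a C b: +{a}
  C via C→b: +{b}
  C via C→d b: +{d}
  S via S→B d: +{a}
  S via S→b: +{b}
  S via S→d A: +{d}
  S: {a,b,d}  A: {d}  B: {a}  C: {a,b,d}
round 2:
  B via B→C b: +{b,d}
  S: {a,b,d}  A: {d}  B: {a,b,d}  C: {a,b,d}
round 3: (stable)
  S: {a,b,d}  A: {d}  B: {a,b,d}  C: {a,b,d}

FIRST(B) = ["a", "b", "d"]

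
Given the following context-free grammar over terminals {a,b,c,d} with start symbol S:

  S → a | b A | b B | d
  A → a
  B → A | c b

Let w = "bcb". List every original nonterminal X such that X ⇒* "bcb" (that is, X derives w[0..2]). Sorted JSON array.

CNF form of G:
  S -> T1 A | T1 B | a | d
  A -> a
  B -> T0 T1 | a
  T0 -> c
  T1 -> b

CYK fill — only the sub-triangle for w[0..2]:
  cell(0,0) b: {T1}  orig:{}
  cell(1,1) c: {T0}  orig:{}
  cell(2,2) b: {T1}  orig:{}
  cell(0,1) bc: ∅
  cell(1,2) cb: {B}
  cell(0,2) bcb: {S}

Original NTs in T[0,2] deriving "bcb": ["S"]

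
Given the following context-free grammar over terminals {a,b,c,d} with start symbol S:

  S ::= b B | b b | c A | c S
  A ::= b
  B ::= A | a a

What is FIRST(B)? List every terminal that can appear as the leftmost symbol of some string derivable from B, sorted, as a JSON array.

FIRST iteration:
round 1:
  A via A→b: +{b}
  B via B→A: +{b}
  B via B→a a: +{a}
  S via S→b B: +{b}
  S via S→c A: +{c}
  FIRST(S)={b,c}  FIRST(A)={b}  FIRST(B)={a,b}
round 2: done
  FIRST(S)={b,c}  FIRST(A)={b}  FIRST(B)={a,b}

FIRST(B) = ["a", "b"]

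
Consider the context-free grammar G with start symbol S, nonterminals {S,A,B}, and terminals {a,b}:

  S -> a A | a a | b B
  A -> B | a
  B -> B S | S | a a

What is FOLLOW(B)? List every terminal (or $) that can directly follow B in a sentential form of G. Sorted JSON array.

Compute FIRST by fixpoint:
[1]
  A via A→a: +{a}
  B via B→a a: +{a}
  S via S→a A: +{a}
  S via S→b B: +{b}
  S: {a,b}  A: {a}  B: {a}
[2]
  B via B→S: +{b}
  S: {a,b}  A: {a}  B: {a,b}
[3]
  A via A→B: +{b}
  S: {a,b}  A: {a,b}  B: {a,b}
[4] done
  S: {a,b}  A: {a,b}  B: {a,b}

Compute FOLLOW by fixpoint:
seed FOLLOW(S) with $
round 1:
  B→B S: FOLLOW(B) ⊇ FIRST(S) = {a,b}; new: +{a,b}
  B→B S: FOLLOW(S) ⊇ FOLLOW(B) ⊇ {a,b}; new: +{a,b}
  S→a A: FOLLOW(A) ⊇ FOLLOW(S) ⊇ {$,a,b}; new: +{$,a,b}
  S→b B: FOLLOW(B) ⊇ FOLLOW(S) ⊇ {$,a,b}; new: +{$}
  S: {$,a,b}  A: {$,a,b}  B: {$,a,b}
round 2: (no change)
  S: {$,a,b}  A: {$,a,b}  B: {$,a,b}

FOLLOW(B) = ["$", "a", "b"]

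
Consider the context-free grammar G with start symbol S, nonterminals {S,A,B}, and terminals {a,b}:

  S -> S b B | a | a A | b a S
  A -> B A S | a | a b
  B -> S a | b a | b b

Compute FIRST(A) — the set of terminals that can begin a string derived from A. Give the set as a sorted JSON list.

FIRST iteration:
[1]
  A via A→a: +{a}
  B via B→b a: +{b}
  S via S→a: +{a}
  S via S→b a S: +{b}
  FIRST[S]={a,b}  FIRST[A]={a}  FIRST[B]={b}
[2]
  A via A→B A S: +{b}
  B via B→S a: +{a}
  FIRST[S]={a,b}  FIRST[A]={a,b}  FIRST[B]={a,b}
[3] — fixpoint
  FIRST[S]={a,b}  FIRST[A]={a,b}  FIRST[B]={a,b}

FIRST(A) = ["a", "b"]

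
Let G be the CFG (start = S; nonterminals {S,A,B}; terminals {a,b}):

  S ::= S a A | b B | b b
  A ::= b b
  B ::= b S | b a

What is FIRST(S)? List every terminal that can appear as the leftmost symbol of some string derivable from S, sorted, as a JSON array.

Compute FIRST by fixpoint:
round 1:
  A via A→b b: +{b}
  B via B→b S: +{b}
  S via S→b B: +{b}
  S: {b}  A: {b}  B: {b}
round 2: — fixpoint
  S: {b}  A: {b}  B: {b}

FIRST(S) = ["b"]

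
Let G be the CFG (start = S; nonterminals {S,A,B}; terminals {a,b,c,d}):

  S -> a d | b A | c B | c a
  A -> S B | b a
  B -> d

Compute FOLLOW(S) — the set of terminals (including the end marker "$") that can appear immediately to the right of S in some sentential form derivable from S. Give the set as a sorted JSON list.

FIRST iteration:
[1]
  A via A→b a: +{b}
  B via B→d: +{d}
  S via S→a d: +{a}
  S via S→b A: +{b}
  S via S→c B: +{c}
  S: {a,b,c}  A: {b}  B: {d}
[2]
  A via A→S B: +{a,c}
  S: {a,b,c}  A: {a,b,c}  B: {d}
[3] done
  S: {a,b,c}  A: {a,b,c}  B: {d}

Compute FOLLOW by fixpoint:
seed FOLLOW(S) with $
[1]
  A→S B: FOLLOW(S) ⊇ FIRST(B) = {d}; new: +{d}
  S→b A: FOLLOW(A) ⊇ FOLLOW(S) ⊇ {$,d}; new: +{$,d}
  S→c B: FOLLOW(B) ⊇ FOLLOW(S) ⊇ {$,d}; new: +{$,d}
  S: {$,d}  A: {$,d}  B: {$,d}
[2] (no change)
  S: {$,d}  A: {$,d}  B: {$,d}

FOLLOW(S) = ["$", "d"]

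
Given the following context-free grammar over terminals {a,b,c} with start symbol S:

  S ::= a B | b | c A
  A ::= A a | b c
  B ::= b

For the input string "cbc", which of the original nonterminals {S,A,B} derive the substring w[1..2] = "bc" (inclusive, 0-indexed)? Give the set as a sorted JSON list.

CNF form of G:
  S -> T0 B | T2 A | b
  A -> A T0 | T1 T2
  B -> b
  T0 -> a
  T1 -> b
  T2 -> c

CYK table (by increasing span) — only the sub-triangle for w[1..2]:
  cell(1,1) b: {B,S,T1}  orig:{B,S}
  cell(2,2) c: {T2}  orig:{}
  cell(1,2) bc: {A}

Original NTs in T[1,2] deriving "bc": ["A"]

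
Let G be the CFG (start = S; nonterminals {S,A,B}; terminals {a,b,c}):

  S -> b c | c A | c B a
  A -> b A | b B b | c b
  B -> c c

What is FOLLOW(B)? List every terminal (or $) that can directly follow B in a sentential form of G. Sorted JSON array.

FIRST iteration:
[1]
  A via A→b A: +{b}
  A via A→c b: +{c}
  B via B→c c: +{c}
  S via S→b c: +{b}
  S via S→c A: +{c}
  FIRST[S]={b,c}  FIRST[A]={b,c}  FIRST[B]={c}
[2] done
  FIRST[S]={b,c}  FIRST[A]={b,c}  FIRST[B]={c}

FOLLOW iteration:
seed FOLLOW(S) with $
pass 1:
  A→b B b: FOLLOW(B) ⊇ FIRST(b) = {b}; new: +{b}
  S→c A: FOLLOW(A) ⊇ FOLLOW(S) ⊇ {$}; new: +{$}
  S→c B a: FOLLOW(B) ⊇ FIRST(a) = {a}; new: +{a}
  S: {$}  A: {$}  B: {a,b}
pass 2: (stable)
  S: {$}  A: {$}  B: {a,b}

FOLLOW(B) = ["a", "b"]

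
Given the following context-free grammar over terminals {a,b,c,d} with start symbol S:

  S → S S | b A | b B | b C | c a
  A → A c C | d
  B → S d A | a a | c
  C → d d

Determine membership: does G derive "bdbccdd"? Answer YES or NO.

Convert to CNF:
  S -> S S | T0 T2 | T3 A | T3 B | T3 C
  A -> A X4 | d
  B -> S X5 | T2 T2 | c
  C -> T1 T1
  T0 -> c
  T1 -> d
  T2 -> a
  T3 -> b
  X4 -> T0 C
  X5 -> T1 A

CYK fill:
  cell(0,0) b: {T3}  orig:{}
  cell(1,1) d: {A,T1}  orig:{A}
  cell(2,2) b: {T3}  orig:{}
  cell(3,3) c: {B,T0}  orig:{B}
  cell(4,4) c: {B,T0}  orig:{B}
  cell(5,5) d: {A,T1}  orig:{A}
  cell(6,6) d: {A,T1}  orig:{A}
  cell(0,1) bd: {S}
  cell(1,2) db: ∅
  cell(2,3) bc: {S}
  cell(3,4) cc: ∅
  cell(4,5) cd: ∅
  cell(5,6) dd: {C,X5}  orig:{C}
  cell(0,2) bdb: ∅
  cell(1,3) dbc: ∅
  cell(2,4) bcc: ∅
  cell(3,5) ccd: ∅
  cell(4,6) cdd: {X4}  orig:{}
  cell(0,3) bdbc: {S}
  cell(1,4) dbcc: ∅
  cell(2,5) bccd: ∅
  cell(3,6) ccdd: ∅
  cell(0,4) bdbcc: ∅
  cell(1,5) dbccd: ∅
  cell(2,6) bccdd: ∅
  cell(0,5) bdbccd: ∅
  cell(1,6) dbccdd: ∅
  cell(0,6) bdbccdd: ∅

S ∉ T[0,6] ⇒ NO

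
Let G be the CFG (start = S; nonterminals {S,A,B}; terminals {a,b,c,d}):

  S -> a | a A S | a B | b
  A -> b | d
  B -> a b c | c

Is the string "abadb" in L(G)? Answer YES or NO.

CNF form of G:
  S -> T0 B | T0 X4 | a | b
  A -> b | d
  B -> T0 X3 | c
  T0 -> a
  T1 -> b
  T2 -> c
  X3 -> T1 T2
  X4 -> A S

CYK table (by increasing span):
  [0..0]={S,T0}  "a"  orig:{S}
  [1..1]={A,S,T1}  "b"  orig:{A,S}
  [2..2]={S,T0}  "a"  orig:{S}
  [3..3]={A}  "d"
  [4..4]={A,S,T1}  "b"  orig:{A,S}
  [0..1]=∅  "ab"
  [1..2]={X4}  "ba"  orig:{}
  [2..3]=∅  "ad"
  [3..4]={X4}  "db"  orig:{}
  [0..2]={S}  "aba"
  [1..3]=∅  "bad"
  [2..4]={S}  "adb"
  [0..3]=∅  "abad"
  [1..4]={X4}  "badb"  orig:{}
  [0..4]={S}  "abadb"

S ∈ T[0,4] ⇒ YES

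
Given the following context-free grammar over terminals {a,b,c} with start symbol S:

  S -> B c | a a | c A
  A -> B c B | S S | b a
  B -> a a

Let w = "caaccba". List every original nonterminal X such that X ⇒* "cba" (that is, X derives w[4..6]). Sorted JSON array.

CNF form of G:
  S -> B T0 | T0 A | T2 T2
  A -> B X3 | S S | T1 T2
  B -> T2 T2
  T0 -> c
  T1 -> b
  T2 -> a
  X3 -> T0 B

Fill CYK table bottom-up (cells [i..j] with 4 ≤ i ≤ j ≤ 6 only):
  [4..4]={T0}  "c"  orig:{}
  [5..5]={T1}  "b"  orig:{}
  [6..6]={T2}  "a"  orig:{}
  [4..5]=∅  "cb"
  [5..6]={A}  "ba"
  [4..6]={S}  "cba"

Original NTs in T[4,6] deriving "cba": ["S"]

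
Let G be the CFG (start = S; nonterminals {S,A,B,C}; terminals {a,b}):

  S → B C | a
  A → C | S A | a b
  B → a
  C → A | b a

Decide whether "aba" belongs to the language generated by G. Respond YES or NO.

Convert to CNF:
  S -> B C | a
  A -> S A | T0 T1 | T1 T0
  B -> a
  C -> S A | T0 T1 | T1 T0
  T0 -> a
  T1 -> b

CYK fill:
  cell(0,0) a: {B,S,T0}  orig:{B,S}
  cell(1,1) b: {T1}  orig:{}
  cell(2,2) a: {B,S,T0}  orig:{B,S}
  cell(0,1) ab: {A,C}
  cell(1,2) ba: {A,C}
  cell(0,2) aba: {A,C,S}

S ∈ T[0,2] ⇒ YES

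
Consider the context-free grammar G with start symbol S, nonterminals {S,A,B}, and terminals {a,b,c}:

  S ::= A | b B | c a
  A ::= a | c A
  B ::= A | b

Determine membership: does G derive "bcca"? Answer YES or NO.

CNF form of G:
  S -> T0 A | T0 T2 | T1 B | a
  A -> T0 A | a
  B -> T0 A | a | b
  T0 -> c
  T1 -> b
  T2 -> a

CYK fill:
  [0..0]={B,T1}  "b"  orig:{B}
  [1..1]={T0}  "c"  orig:{}
  [2..2]={T0}  "c"  orig:{}
  [3..3]={A,B,S,T2}  "a"  orig:{A,B,S}
  [0..1]=∅  "bc"
  [1..2]=∅  "cc"
  [2..3]={A,B,S}  "ca"
  [0..2]=∅  "bcc"
  [1..3]={A,B,S}  "cca"
  [0..3]={S}  "bcca"

S ∈ T[0,3] ⇒ YES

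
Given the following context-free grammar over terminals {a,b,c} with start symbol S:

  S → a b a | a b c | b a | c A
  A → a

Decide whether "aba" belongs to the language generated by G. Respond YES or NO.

CNF form of G:
  S -> T0 X3 | T0 X4 | T1 T0 | T2 A
  A -> a
  T0 -> a
  T1 -> b
  T2 -> c
  X3 -> T1 T0
  X4 -> T1 T2

Fill CYK table bottom-up:
  T[0,0] 'a' = {A,T0}  orig:{A}
  T[1,1] 'b' = {T1}  orig:{}
  T[2,2] 'a' = {A,T0}  orig:{A}
  T[0,1] 'ab' = ∅
  T[1,2] 'ba' = {S,X3}  orig:{S}
  T[0,2] 'aba' = {S}

S ∈ T[0,2] ⇒ YES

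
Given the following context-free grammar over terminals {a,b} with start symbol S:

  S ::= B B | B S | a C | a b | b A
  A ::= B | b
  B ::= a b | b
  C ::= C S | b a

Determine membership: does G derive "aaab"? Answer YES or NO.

CNF form of G:
  S -> B B | B S | T0 C | T0 T1 | T1 A
  A -> T0 T1 | b
  B -> T0 T1 | b
  C -> C S | T1 T0
  T0 -> a
  T1 -> b

CYK fill:
  T[0,0] 'a' = {T0}  orig:{}
  T[1,1] 'a' = {T0}  orig:{}
  T[2,2] 'a' = {T0}  orig:{}
  T[3,3] 'b' = {A,B,T1}  orig:{A,B}
  T[0,1] 'aa' = ∅
  T[1,2] 'aa' = ∅
  T[2,3] 'ab' = {A,B,S}
  T[0,2] 'aaa' = ∅
  T[1,3] 'aab' = ∅
  T[0,3] 'aaab' = ∅

S ∉ T[0,3] ⇒ NO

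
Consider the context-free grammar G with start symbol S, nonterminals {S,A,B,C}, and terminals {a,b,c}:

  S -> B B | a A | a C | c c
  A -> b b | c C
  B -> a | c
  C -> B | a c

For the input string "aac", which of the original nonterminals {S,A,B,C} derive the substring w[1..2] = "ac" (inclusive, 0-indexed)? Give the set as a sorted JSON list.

Convert to CNF:
  S -> B B | T1 T1 | T2 A | T2 C
  A -> T0 T0 | T1 C
  B -> a | c
  C -> T2 T1 | a | c
  T0 -> b
  T1 -> c
  T2 -> a

CYK fill, restricted to cells inside w[1..2]:
  T[1,1] 'a' = {B,C,T2}  orig:{B,C}
  T[2,2] 'c' = {B,C,T1}  orig:{B,C}
  T[1,2] 'ac' = {C,S}

Original NTs in T[1,2] deriving "ac": ["C", "S"]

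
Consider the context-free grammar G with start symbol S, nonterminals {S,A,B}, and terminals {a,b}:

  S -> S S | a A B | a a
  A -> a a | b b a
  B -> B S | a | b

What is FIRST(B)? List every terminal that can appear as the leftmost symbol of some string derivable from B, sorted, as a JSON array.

Compute FIRST by fixpoint:
[1]
  A via A→a a: +{a}
  A via A→b b a: +{b}
  B via B→a: +{a}
  B via B→b: +{b}
  S via S→a A B: +{a}
  FIRST[S]={a}  FIRST[A]={a,b}  FIRST[B]={a,b}
[2] (no change)
  FIRST[S]={a}  FIRST[A]={a,b}  FIRST[B]={a,b}

FIRST(B) = ["a", "b"]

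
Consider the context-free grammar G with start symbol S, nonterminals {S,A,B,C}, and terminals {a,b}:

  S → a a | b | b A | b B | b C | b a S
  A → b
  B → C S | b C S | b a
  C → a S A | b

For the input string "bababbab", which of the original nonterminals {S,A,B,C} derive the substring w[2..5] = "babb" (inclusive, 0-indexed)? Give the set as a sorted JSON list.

Convert to CNF:
  S -> T0 A | T0 B | T0 C | T0 X4 | T1 T1 | b
  A -> b
  B -> C S | T0 T1 | T0 X2
  C -> T1 X3 | b
  T0 -> b
  T1 -> a
  X2 -> C S
  X3 -> S A
  X4 -> T1 S

Fill CYK table bottom-up — only the sub-triangle for w[2..5]:
  [2..2]={A,C,S,T0}  "b"  orig:{A,C,S}
  [3..3]={T1}  "a"  orig:{}
  [4..4]={A,C,S,T0}  "b"  orig:{A,C,S}
  [5..5]={A,C,S,T0}  "b"  orig:{A,C,S}
  [2..3]={B}  "ba"
  [3..4]={X4}  "ab"  orig:{}
  [4..5]={B,S,X2,X3}  "bb"  orig:{B,S}
  [2..4]={S}  "bab"
  [3..5]={C,X4}  "abb"  orig:{C}
  [2..5]={S,X3}  "babb"  orig:{S}

Original NTs in T[2,5] deriving "babb": ["S"]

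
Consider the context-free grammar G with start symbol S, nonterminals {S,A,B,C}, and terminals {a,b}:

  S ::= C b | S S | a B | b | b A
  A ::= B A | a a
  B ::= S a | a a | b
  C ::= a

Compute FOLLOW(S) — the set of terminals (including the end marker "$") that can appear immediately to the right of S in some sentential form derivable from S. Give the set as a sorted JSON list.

Compute FIRST by fixpoint:
pass 1:
  A via A→a a: +{a}
  B via B→a a: +{a}
  B via B→b: +{b}
  C via C→a: +{a}
  S via S→C b: +{a}
  S via S→b: +{b}
  FIRST(S)={a,b}  FIRST(A)={a}  FIRST(B)={a,b}  FIRST(C)={a}
pass 2:
  A via A→B A: +{b}
  FIRST(S)={a,b}  FIRST(A)={a,b}  FIRST(B)={a,b}  FIRST(C)={a}
pass 3: (stable)
  FIRST(S)={a,b}  FIRST(A)={a,b}  FIRST(B)={a,b}  FIRST(C)={a}

FOLLOW sets:
initialize: $ ∈ FOLLOW(S)
pass 1:
  A→B A: FOLLOW(B) ⊇ FIRST(A) = {a,b}; new: +{a,b}
  B→S a: FOLLOW(S) ⊇ FIRST(a) = {a}; new: +{a}
  S→C b: FOLLOW(C) ⊇ FIRST(b) = {b}; new: +{b}
  S→S S: FOLLOW(S) ⊇ FIRST(S) = {a,b}; new: +{b}
  S→a B: FOLLOW(B) ⊇ FOLLOW(S) ⊇ {$,a,b}; new: +{$}
  S→b A: FOLLOW(A) ⊇ FOLLOW(S) ⊇ {$,a,b}; new: +{$,a,b}
  FOLLOW(S)={$,a,b}  FOLLOW(A)={$,a,b}  FOLLOW(B)={$,a,b}  FOLLOW(C)={b}
pass 2: (stable)
  FOLLOW(S)={$,a,b}  FOLLOW(A)={$,a,b}  FOLLOW(B)={$,a,b}  FOLLOW(C)={b}

FOLLOW(S) = ["$", "a", "b"]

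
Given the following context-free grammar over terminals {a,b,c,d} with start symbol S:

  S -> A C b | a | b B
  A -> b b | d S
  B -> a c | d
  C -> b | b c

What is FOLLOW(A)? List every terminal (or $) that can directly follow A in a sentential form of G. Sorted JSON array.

FIRST iteration:
round 1:
  A via A→b b: +{b}
  A via A→d S: +{d}
  B via B→a c: +{a}
  B via B→d: +{d}
  C via C→b: +{b}
  S via S→A C b: +{b,d}
  S via S→a: +{a}
  FIRST[S]={a,b,d}  FIRST[A]={b,d}  FIRST[B]={a,d}  FIRST[C]={b}
round 2: done
  FIRST[S]={a,b,d}  FIRST[A]={b,d}  FIRST[B]={a,d}  FIRST[C]={b}

FOLLOW iteration:
initialize: $ ∈ FOLLOW(S)
round 1:
  S→A C b: FOLLOW(A) ⊇ FIRST(C) = {b}; new: +{b}
  S→A C b: FOLLOW(C) ⊇ FIRST(b) = {b}; new: +{b}
  S→b B: FOLLOW(B) ⊇ FOLLOW(S) ⊇ {$}; new: +{$}
  FOLLOW[S]={$}  FOLLOW[A]={b}  FOLLOW[B]={$}  FOLLOW[C]={b}
round 2:
  A→d S: FOLLOW(S) ⊇ FOLLOW(A) ⊇ {b}; new: +{b}
  S→b B: FOLLOW(B) ⊇ FOLLOW(S) ⊇ {$,b}; new: +{b}
  FOLLOW[S]={$,b}  FOLLOW[A]={b}  FOLLOW[B]={$,b}  FOLLOW[C]={b}
round 3: (no change)
  FOLLOW[S]={$,b}  FOLLOW[A]={b}  FOLLOW[B]={$,b}  FOLLOW[C]={b}

FOLLOW(A) = ["b"]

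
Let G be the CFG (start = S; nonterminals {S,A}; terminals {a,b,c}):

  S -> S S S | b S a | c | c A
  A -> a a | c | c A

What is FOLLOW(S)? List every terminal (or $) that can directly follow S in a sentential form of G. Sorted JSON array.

FIRST sets, iterate to fixpoint:
round 1:
  A via A→a a: +{a}
  A via A→c: +{c}
  S via S→b S a: +{b}
  S via S→c: +{c}
  S: {b,c}  A: {a,c}
round 2: (no change)
  S: {b,c}  A: {a,c}

FOLLOW iteration:
initialize: $ ∈ FOLLOW(S)
round 1:
  S→S S S: FOLLOW(S) ⊇ FIRST(S) = {b,c}; new: +{b,c}
  S→b S a: FOLLOW(S) ⊇ FIRST(a) = {a}; new: +{a}
  S→c A: FOLLOW(A) ⊇ FOLLOW(S) ⊇ {$,a,b,c}; new: +{$,a,b,c}
  FOLLOW[S]={$,a,b,c}  FOLLOW[A]={$,a,b,c}
round 2: (stable)
  FOLLOW[S]={$,a,b,c}  FOLLOW[A]={$,a,b,c}

FOLLOW(S) = ["$", "a", "b", "c"]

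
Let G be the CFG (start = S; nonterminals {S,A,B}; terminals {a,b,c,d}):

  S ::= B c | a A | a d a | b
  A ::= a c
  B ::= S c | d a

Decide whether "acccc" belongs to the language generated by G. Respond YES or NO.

Convert to CNF:
  S -> B T1 | T0 A | T0 X3 | b
  A -> T0 T1
  B -> S T1 | T2 T0
  T0 -> a
  T1 -> c
  T2 -> d
  X3 -> T2 T0

Fill CYK table bottom-up:
  cell(0,0) a: {T0}  orig:{}
  cell(1,1) c: {T1}  orig:{}
  cell(2,2) c: {T1}  orig:{}
  cell(3,3) c: {T1}  orig:{}
  cell(4,4) c: {T1}  orig:{}
  cell(0,1) ac: {A}
  cell(1,2) cc: ∅
  cell(2,3) cc: ∅
  cell(3,4) cc: ∅
  cell(0,2) acc: ∅
  cell(1,3) ccc: ∅
  cell(2,4) ccc: ∅
  cell(0,3) accc: ∅
  cell(1,4) cccc: ∅
  cell(0,4) acccc: ∅

S ∉ T[0,4] ⇒ NO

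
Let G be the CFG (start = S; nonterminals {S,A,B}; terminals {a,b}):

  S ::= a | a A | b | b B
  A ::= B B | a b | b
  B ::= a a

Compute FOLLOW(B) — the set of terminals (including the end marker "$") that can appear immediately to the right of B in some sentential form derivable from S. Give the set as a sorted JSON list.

FIRST sets, iterate to fixpoint:
pass 1:
  A via A→a b: +{a}
  A via A→b: +{b}
  B via B→a a: +{a}
  S via S→a: +{a}
  S via S→b: +{b}
  FIRST[S]={a,b}  FIRST[A]={a,b}  FIRST[B]={a}
pass 2: done
  FIRST[S]={a,b}  FIRST[A]={a,b}  FIRST[B]={a}

FOLLOW sets:
FOLLOW(S) := {$}
iter 1:
  A→B B: FOLLOW(B) ⊇ FIRST(B) = {a}; new: +{a}
  S→a A: FOLLOW(A) ⊇ FOLLOW(S) ⊇ {$}; new: +{$}
  S→b B: FOLLOW(B) ⊇ FOLLOW(S) ⊇ {$}; new: +{$}
  S: {$}  A: {$}  B: {$,a}
iter 2: (no change)
  S: {$}  A: {$}  B: {$,a}

FOLLOW(B) = ["$", "a"]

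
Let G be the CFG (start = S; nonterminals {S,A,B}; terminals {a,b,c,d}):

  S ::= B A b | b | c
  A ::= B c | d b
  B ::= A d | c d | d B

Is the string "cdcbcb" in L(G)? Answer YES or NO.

Convert to CNF:
  S -> B X3 | b | c
  A -> B T0 | T1 T2
  B -> A T1 | T0 T1 | T1 B
  T0 -> c
  T1 -> d
  T2 -> b
  X3 -> A T2

CYK fill:
  T[0,0] 'c' = {S,T0}  orig:{S}
  T[1,1] 'd' = {T1}  orig:{}
  T[2,2] 'c' = {S,T0}  orig:{S}
  T[3,3] 'b' = {S,T2}  orig:{S}
  T[4,4] 'c' = {S,T0}  orig:{S}
  T[5,5] 'b' = {S,T2}  orig:{S}
  T[0,1] 'cd' = {B}
  T[1,2] 'dc' = ∅
  T[2,3] 'cb' = ∅
  T[3,4] 'bc' = ∅
  T[4,5] 'cb' = ∅
  T[0,2] 'cdc' = {A}
  T[1,3] 'dcb' = ∅
  T[2,4] 'cbc' = ∅
  T[3,5] 'bcb' = ∅
  T[0,3] 'cdcb' = {X3}  orig:{}
  T[1,4] 'dcbc' = ∅
  T[2,5] 'cbcb' = ∅
  T[0,4] 'cdcbc' = ∅
  T[1,5] 'dcbcb' = ∅
  T[0,5] 'cdcbcb' = ∅

S ∉ T[0,5] ⇒ NO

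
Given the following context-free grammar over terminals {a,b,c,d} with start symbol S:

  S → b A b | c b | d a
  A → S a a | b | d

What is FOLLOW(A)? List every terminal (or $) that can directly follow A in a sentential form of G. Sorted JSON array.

FIRST sets, iterate to fixpoint:
iter 1:
  A via A→b: +{b}
  A via A→d: +{d}
  S via S→b A b: +{b}
  S via S→c b: +{c}
  S via S→d a: +{d}
  S: {b,c,d}  A: {b,d}
iter 2:
  A via A→S a a: +{c}
  S: {b,c,d}  A: {b,c,d}
iter 3: — fixpoint
  S: {b,c,d}  A: {b,c,d}

FOLLOW sets:
seed FOLLOW(S) with $
iter 1:
  A→S a a: FOLLOW(S) ⊇ FIRST(a) = {a}; new: +{a}
  S→b A b: FOLLOW(A) ⊇ FIRST(b) = {b}; new: +{b}
  FOLLOW(S)={$,a}  FOLLOW(A)={b}
iter 2: (stable)
  FOLLOW(S)={$,a}  FOLLOW(A)={b}

FOLLOW(A) = ["b"]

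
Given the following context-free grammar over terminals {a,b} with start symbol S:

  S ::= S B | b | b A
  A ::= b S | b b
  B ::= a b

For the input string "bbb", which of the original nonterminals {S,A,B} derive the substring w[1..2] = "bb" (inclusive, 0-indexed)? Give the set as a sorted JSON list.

CNF form of G:
  S -> S B | T0 A | b
  A -> T0 S | T0 T0
  B -> T1 T0
  T0 -> b
  T1 -> a

Fill CYK table bottom-up, restricted to cells inside w[1..2]:
  [1..1]={S,T0}  "b"  orig:{S}
  [2..2]={S,T0}  "b"  orig:{S}
  [1..2]={A}  "bb"

Original NTs in T[1,2] deriving "bb": ["A"]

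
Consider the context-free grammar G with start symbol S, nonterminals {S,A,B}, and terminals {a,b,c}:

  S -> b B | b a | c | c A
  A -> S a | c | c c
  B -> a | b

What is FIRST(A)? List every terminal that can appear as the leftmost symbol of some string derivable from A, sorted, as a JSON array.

FIRST iteration:
round 1:
  A via A→c: +{c}
  B via B→a: +{a}
  B via B→b: +{b}
  S via S→b B: +{b}
  S via S→c: +{c}
  FIRST(S)={b,c}  FIRST(A)={c}  FIRST(B)={a,b}
round 2:
  A via A→S a: +{b}
  FIRST(S)={b,c}  FIRST(A)={b,c}  FIRST(B)={a,b}
round 3: — fixpoint
  FIRST(S)={b,c}  FIRST(A)={b,c}  FIRST(B)={a,b}

FIRST(A) = ["b", "c"]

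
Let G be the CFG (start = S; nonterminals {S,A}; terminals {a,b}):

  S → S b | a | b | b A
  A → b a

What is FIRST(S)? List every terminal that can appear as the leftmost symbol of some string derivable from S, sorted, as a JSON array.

Compute FIRST by fixpoint:
round 1:
  A via A→b a: +{b}
  S via S→a: +{a}
  S via S→b: +{b}
  FIRST[S]={a,b}  FIRST[A]={b}
round 2: (no change)
  FIRST[S]={a,b}  FIRST[A]={b}

FIRST(S) = ["a", "b"]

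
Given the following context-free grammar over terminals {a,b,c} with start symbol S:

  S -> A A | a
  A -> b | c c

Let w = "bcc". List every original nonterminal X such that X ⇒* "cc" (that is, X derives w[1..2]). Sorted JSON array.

Convert to CNF:
  S -> A A | a
  A -> T0 T0 | b
  T0 -> c

Fill CYK table bottom-up, restricted to cells inside w[1..2]:
  T[1,1] 'c' = {T0}  orig:{}
  T[2,2] 'c' = {T0}  orig:{}
  T[1,2] 'cc' = {A}

Original NTs in T[1,2] deriving "cc": ["A"]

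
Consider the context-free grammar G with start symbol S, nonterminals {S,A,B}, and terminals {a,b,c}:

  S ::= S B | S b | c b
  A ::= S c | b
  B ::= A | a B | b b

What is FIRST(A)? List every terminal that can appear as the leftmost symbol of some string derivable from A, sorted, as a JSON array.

FIRST iteration:
iter 1:
  A via A→b: +{b}
  B via B→A: +{b}
  B via B→a B: +{a}
  S via S→c b: +{c}
  FIRST(S)={c}  FIRST(A)={b}  FIRST(B)={a,b}
iter 2:
  A via A→S c: +{c}
  B via B→A: +{c}
  FIRST(S)={c}  FIRST(A)={b,c}  FIRST(B)={a,b,c}
iter 3: (stable)
  FIRST(S)={c}  FIRST(A)={b,c}  FIRST(B)={a,b,c}

FIRST(A) = ["b", "c"]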